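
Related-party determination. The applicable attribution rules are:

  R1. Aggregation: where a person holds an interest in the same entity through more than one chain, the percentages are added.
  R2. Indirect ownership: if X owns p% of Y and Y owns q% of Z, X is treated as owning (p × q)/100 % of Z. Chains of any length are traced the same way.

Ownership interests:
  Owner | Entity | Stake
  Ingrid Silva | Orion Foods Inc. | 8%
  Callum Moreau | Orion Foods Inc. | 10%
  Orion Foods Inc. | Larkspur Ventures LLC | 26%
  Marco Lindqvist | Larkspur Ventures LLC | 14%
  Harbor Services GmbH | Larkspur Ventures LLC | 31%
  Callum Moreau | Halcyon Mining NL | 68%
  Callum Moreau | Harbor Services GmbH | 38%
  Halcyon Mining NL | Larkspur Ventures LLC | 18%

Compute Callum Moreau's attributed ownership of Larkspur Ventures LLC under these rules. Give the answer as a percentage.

26.62%

Chain via Halcyon Mining NL (R2): 68% × 18% = 12.24% of Larkspur Ventures LLC.
Chain via Orion Foods Inc. (R2): 10% × 26% = 2.6% of Larkspur Ventures LLC.
Chain via Harbor Services GmbH (R2): 38% × 31% = 11.78% of Larkspur Ventures LLC.
Aggregating (R1): 12.24% + 2.6% + 11.78% = 26.62%.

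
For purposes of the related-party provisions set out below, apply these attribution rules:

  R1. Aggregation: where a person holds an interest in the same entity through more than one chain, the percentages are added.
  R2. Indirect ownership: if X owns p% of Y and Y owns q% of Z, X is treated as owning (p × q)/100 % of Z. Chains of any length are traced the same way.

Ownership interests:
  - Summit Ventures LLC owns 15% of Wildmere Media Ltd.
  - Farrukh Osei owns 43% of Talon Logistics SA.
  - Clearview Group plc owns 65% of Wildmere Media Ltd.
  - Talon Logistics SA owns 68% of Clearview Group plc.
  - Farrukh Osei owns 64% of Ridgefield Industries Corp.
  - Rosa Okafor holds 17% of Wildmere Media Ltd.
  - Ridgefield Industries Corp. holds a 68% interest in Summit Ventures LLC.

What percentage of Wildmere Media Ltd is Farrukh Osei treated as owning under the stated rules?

Chain via Talon Logistics SA → Clearview Group plc (R2): 43% × 68% × 65% = 19.006% of Wildmere Media Ltd.
Chain via Ridgefield Industries Corp. → Summit Ventures LLC (R2): 64% × 68% × 15% = 6.528% of Wildmere Media Ltd.
Aggregating (R1): 19.006% + 6.528% = 25.534%.

25.534%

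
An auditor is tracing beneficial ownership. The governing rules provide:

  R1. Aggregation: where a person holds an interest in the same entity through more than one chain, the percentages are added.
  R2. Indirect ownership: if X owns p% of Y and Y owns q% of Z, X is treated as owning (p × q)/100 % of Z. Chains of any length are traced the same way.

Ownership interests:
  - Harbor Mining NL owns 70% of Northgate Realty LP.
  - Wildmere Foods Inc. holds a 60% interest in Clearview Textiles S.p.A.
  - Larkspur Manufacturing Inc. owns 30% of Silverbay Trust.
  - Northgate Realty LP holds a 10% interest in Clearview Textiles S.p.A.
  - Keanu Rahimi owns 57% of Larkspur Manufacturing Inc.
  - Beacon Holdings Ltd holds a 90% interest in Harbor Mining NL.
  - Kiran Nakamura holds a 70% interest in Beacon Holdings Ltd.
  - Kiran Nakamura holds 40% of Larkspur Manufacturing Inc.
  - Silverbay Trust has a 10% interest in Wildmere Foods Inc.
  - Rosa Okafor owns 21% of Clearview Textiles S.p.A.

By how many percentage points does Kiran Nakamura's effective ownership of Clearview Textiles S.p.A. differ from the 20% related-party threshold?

14.87

Chain via Beacon Holdings Ltd → Harbor Mining NL → Northgate Realty LP (R2): 70% × 90% × 70% × 10% = 4.41% of Clearview Textiles S.p.A.
Chain via Larkspur Manufacturing Inc. → Silverbay Trust → Wildmere Foods Inc. (R2): 40% × 30% × 10% × 60% = 0.72% of Clearview Textiles S.p.A.
Aggregating (R1): 4.41% + 0.72% = 5.13%.
5.13% falls short of the 20% threshold by 14.87 percentage points.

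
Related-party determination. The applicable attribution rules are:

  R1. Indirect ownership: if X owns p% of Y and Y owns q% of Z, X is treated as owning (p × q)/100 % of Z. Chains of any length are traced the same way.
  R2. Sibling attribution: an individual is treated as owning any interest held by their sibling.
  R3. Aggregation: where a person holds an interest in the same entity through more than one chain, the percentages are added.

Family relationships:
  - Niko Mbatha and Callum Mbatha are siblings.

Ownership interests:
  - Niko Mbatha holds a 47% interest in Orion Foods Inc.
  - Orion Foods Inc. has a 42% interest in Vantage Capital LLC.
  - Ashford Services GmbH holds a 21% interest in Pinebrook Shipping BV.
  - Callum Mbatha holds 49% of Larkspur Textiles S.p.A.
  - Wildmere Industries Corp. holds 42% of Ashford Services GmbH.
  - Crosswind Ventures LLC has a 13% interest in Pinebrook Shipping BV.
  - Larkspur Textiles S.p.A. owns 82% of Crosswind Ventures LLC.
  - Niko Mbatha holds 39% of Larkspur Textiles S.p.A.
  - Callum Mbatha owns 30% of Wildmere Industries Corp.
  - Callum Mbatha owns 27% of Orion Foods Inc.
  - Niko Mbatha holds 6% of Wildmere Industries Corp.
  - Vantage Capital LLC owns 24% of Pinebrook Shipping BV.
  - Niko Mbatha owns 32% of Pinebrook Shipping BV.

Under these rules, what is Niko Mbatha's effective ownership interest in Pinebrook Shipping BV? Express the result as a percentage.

By sibling attribution (R2), Niko Mbatha is treated as also owning Callum Mbatha's interest in Larkspur Textiles S.p.A, giving 39% + 49% = 88%.
By sibling attribution (R2), Niko Mbatha is treated as also owning Callum Mbatha's interest in Wildmere Industries Corp, giving 6% + 30% = 36%.
By sibling attribution (R2), Niko Mbatha is treated as also owning Callum Mbatha's interest in Orion Foods Inc, giving 47% + 27% = 74%.
Chain via Larkspur Textiles S.p.A. → Crosswind Ventures LLC (R1): 88% × 82% × 13% = 9.3808% of Pinebrook Shipping BV.
Chain via Wildmere Industries Corp. → Ashford Services GmbH (R1): 36% × 42% × 21% = 3.1752% of Pinebrook Shipping BV.
Chain via Orion Foods Inc. → Vantage Capital LLC (R1): 74% × 42% × 24% = 7.4592% of Pinebrook Shipping BV.
Direct interest in Pinebrook Shipping BV: 32%.
Aggregating (R3): 9.3808% + 3.1752% + 7.4592% + 32% = 52.0152%.

52.0152%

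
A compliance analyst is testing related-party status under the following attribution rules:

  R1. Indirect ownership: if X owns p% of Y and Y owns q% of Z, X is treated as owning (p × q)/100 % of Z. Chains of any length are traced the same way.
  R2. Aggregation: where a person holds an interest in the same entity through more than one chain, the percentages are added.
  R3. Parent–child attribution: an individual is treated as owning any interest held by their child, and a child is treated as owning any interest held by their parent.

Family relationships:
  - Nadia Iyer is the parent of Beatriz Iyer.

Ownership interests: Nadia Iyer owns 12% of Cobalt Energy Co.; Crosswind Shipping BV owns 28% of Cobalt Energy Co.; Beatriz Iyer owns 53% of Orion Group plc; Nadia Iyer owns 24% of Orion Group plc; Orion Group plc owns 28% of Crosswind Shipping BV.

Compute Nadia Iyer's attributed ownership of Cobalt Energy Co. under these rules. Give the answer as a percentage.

By parent–child attribution (R3), Nadia Iyer is treated as also owning Beatriz Iyer's interest in Orion Group plc, giving 24% + 53% = 77%.
Chain via Orion Group plc → Crosswind Shipping BV (R1): 77% × 28% × 28% = 6.0368% of Cobalt Energy Co.
Direct interest in Cobalt Energy Co: 12%.
Aggregating (R2): 6.0368% + 12% = 18.0368%.

18.0368%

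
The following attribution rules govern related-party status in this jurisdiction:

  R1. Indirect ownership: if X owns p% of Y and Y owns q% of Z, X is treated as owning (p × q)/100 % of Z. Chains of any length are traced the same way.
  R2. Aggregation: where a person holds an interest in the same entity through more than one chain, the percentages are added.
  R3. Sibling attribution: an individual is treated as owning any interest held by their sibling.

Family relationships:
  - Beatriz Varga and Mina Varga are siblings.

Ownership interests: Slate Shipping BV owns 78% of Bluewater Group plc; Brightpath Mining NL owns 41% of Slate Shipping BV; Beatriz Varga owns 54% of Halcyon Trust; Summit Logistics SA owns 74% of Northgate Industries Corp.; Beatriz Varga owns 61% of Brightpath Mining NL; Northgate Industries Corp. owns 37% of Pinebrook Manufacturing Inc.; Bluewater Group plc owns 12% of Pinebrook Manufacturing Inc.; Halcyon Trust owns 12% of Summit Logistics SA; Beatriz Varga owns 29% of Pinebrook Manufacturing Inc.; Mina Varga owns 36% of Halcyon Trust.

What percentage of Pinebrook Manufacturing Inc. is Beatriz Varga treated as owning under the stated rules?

By sibling attribution (R3), Beatriz Varga is treated as also owning Mina Varga's interest in Halcyon Trust, giving 54% + 36% = 90%.
Chain via Brightpath Mining NL → Slate Shipping BV → Bluewater Group plc (R1): 61% × 41% × 78% × 12% = 2.340936% of Pinebrook Manufacturing Inc.
Chain via Halcyon Trust → Summit Logistics SA → Northgate Industries Corp. (R1): 90% × 12% × 74% × 37% = 2.95704% of Pinebrook Manufacturing Inc.
Direct interest in Pinebrook Manufacturing Inc: 29%.
Aggregating (R2): 2.340936% + 2.95704% + 29% = 34.297976%.

34.297976%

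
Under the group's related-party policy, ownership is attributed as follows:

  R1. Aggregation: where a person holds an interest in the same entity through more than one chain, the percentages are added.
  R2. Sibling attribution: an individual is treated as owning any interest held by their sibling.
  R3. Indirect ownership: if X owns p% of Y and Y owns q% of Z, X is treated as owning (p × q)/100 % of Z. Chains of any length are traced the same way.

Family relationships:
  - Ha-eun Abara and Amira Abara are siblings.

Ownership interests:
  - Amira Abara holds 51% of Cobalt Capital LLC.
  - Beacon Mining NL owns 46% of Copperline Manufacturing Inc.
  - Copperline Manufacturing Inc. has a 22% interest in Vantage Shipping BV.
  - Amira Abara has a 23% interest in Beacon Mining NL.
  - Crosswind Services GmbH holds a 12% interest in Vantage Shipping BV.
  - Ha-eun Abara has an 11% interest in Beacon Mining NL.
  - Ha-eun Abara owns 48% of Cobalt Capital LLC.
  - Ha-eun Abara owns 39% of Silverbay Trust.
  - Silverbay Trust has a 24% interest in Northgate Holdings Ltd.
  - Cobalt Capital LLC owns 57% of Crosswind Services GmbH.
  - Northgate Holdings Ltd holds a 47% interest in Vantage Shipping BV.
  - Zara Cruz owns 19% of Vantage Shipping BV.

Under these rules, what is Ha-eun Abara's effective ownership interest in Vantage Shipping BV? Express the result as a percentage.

14.6116%

By sibling attribution (R2), Ha-eun Abara is treated as also owning Amira Abara's interest in Cobalt Capital LLC, giving 48% + 51% = 99%.
By sibling attribution (R2), Ha-eun Abara is treated as also owning Amira Abara's interest in Beacon Mining NL, giving 11% + 23% = 34%.
Chain via Cobalt Capital LLC → Crosswind Services GmbH (R3): 99% × 57% × 12% = 6.7716% of Vantage Shipping BV.
Chain via Beacon Mining NL → Copperline Manufacturing Inc. (R3): 34% × 46% × 22% = 3.4408% of Vantage Shipping BV.
Chain via Silverbay Trust → Northgate Holdings Ltd (R3): 39% × 24% × 47% = 4.3992% of Vantage Shipping BV.
Aggregating (R1): 6.7716% + 3.4408% + 4.3992% = 14.6116%.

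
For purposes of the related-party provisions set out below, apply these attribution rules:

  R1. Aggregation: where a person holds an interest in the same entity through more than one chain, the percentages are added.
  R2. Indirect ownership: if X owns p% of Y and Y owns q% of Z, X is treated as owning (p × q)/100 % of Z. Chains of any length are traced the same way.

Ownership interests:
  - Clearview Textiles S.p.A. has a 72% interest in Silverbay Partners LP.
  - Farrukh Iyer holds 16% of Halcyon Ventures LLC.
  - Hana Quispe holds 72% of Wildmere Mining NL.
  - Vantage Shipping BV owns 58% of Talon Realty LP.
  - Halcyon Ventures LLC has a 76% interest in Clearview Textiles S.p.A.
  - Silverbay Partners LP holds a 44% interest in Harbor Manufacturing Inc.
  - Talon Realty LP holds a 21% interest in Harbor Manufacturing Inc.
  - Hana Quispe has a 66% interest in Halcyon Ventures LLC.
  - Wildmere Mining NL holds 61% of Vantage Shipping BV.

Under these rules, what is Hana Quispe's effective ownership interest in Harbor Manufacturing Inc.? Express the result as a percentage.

Chain via Halcyon Ventures LLC → Clearview Textiles S.p.A. → Silverbay Partners LP (R2): 66% × 76% × 72% × 44% = 15.890688% of Harbor Manufacturing Inc.
Chain via Wildmere Mining NL → Vantage Shipping BV → Talon Realty LP (R2): 72% × 61% × 58% × 21% = 5.349456% of Harbor Manufacturing Inc.
Aggregating (R1): 15.890688% + 5.349456% = 21.240144%.

21.240144%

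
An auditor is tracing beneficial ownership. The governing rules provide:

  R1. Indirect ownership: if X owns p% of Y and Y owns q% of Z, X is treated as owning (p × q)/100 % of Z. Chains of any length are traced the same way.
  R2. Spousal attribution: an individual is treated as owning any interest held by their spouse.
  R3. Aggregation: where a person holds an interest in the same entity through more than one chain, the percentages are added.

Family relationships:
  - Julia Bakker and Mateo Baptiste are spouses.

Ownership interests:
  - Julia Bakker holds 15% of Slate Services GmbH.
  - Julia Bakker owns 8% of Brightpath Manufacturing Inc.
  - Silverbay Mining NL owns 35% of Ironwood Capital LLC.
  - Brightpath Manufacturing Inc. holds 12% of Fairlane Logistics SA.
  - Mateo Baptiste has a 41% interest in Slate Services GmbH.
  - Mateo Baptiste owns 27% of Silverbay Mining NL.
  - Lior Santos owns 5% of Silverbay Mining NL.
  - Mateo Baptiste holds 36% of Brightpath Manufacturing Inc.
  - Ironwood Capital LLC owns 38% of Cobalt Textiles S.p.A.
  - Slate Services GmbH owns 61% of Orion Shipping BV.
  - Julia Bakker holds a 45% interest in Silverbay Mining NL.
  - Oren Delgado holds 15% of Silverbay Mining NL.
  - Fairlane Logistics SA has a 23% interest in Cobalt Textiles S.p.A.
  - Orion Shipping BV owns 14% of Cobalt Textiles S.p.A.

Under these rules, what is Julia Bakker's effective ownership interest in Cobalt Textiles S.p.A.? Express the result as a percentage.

15.5728%

By spousal attribution (R2), Julia Bakker is treated as also owning Mateo Baptiste's interest in Silverbay Mining NL, giving 45% + 27% = 72%.
By spousal attribution (R2), Julia Bakker is treated as also owning Mateo Baptiste's interest in Brightpath Manufacturing Inc, giving 8% + 36% = 44%.
By spousal attribution (R2), Julia Bakker is treated as also owning Mateo Baptiste's interest in Slate Services GmbH, giving 15% + 41% = 56%.
Chain via Silverbay Mining NL → Ironwood Capital LLC (R1): 72% × 35% × 38% = 9.576% of Cobalt Textiles S.p.A.
Chain via Brightpath Manufacturing Inc. → Fairlane Logistics SA (R1): 44% × 12% × 23% = 1.2144% of Cobalt Textiles S.p.A.
Chain via Slate Services GmbH → Orion Shipping BV (R1): 56% × 61% × 14% = 4.7824% of Cobalt Textiles S.p.A.
Aggregating (R3): 9.576% + 1.2144% + 4.7824% = 15.5728%.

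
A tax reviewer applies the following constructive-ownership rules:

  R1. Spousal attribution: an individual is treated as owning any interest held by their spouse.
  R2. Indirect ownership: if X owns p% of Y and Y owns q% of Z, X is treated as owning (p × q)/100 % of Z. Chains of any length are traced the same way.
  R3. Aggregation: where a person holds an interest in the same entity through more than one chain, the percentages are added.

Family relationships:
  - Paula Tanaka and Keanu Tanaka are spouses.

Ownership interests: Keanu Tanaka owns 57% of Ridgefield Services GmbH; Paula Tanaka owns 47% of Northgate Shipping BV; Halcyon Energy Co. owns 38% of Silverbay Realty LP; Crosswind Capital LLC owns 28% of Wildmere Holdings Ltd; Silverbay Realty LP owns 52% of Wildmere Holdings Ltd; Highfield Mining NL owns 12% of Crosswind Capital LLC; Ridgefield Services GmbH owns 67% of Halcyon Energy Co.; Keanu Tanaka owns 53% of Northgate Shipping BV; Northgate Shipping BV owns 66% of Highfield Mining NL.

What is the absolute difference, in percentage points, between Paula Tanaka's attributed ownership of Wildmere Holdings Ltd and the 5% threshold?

By spousal attribution (R1), Paula Tanaka is treated as also owning Keanu Tanaka's interest in Northgate Shipping BV, giving 47% + 53% = 100%.
By spousal attribution (R1), Paula Tanaka is treated as owning Keanu Tanaka's 57% interest in Ridgefield Services GmbH.
Chain via Northgate Shipping BV → Highfield Mining NL → Crosswind Capital LLC (R2): 100% × 66% × 12% × 28% = 2.2176% of Wildmere Holdings Ltd.
Chain via Ridgefield Services GmbH → Halcyon Energy Co. → Silverbay Realty LP (R2): 57% × 67% × 38% × 52% = 7.546344% of Wildmere Holdings Ltd.
Aggregating (R3): 2.2176% + 7.546344% = 9.763944%.
9.763944% exceeds the 5% threshold by 4.763944 percentage points.

4.763944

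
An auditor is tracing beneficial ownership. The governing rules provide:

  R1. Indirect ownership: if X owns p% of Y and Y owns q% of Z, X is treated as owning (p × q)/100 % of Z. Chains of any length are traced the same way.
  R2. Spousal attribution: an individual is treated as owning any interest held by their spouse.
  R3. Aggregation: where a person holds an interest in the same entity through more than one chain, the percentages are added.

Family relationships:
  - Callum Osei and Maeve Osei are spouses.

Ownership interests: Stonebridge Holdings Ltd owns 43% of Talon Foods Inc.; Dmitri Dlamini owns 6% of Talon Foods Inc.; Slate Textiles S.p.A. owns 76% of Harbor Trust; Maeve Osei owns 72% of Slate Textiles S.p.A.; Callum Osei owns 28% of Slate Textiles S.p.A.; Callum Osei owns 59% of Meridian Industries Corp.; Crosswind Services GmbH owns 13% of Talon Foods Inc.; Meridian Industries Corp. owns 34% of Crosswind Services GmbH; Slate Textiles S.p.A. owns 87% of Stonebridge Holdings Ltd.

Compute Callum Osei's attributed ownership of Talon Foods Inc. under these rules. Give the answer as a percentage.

By spousal attribution (R2), Callum Osei is treated as also owning Maeve Osei's interest in Slate Textiles S.p.A, giving 28% + 72% = 100%.
Chain via Meridian Industries Corp. → Crosswind Services GmbH (R1): 59% × 34% × 13% = 2.6078% of Talon Foods Inc.
Chain via Slate Textiles S.p.A. → Stonebridge Holdings Ltd (R1): 100% × 87% × 43% = 37.41% of Talon Foods Inc.
Aggregating (R3): 2.6078% + 37.41% = 40.0178%.

40.0178%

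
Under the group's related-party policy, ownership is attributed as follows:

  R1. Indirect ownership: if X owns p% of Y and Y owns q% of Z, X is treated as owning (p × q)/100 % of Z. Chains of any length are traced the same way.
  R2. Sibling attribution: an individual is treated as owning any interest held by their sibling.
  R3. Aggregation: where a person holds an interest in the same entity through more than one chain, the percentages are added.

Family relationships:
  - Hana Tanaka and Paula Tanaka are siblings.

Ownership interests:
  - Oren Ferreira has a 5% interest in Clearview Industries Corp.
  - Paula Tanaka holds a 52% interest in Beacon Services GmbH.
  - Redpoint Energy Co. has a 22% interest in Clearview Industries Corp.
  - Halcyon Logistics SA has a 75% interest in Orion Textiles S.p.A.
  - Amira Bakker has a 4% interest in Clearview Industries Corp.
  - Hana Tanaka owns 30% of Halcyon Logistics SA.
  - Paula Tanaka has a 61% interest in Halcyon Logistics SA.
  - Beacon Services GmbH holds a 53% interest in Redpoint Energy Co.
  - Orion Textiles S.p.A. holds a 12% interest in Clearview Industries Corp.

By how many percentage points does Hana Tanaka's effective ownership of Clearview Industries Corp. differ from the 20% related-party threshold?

By sibling attribution (R2), Hana Tanaka is treated as also owning Paula Tanaka's interest in Halcyon Logistics SA, giving 30% + 61% = 91%.
By sibling attribution (R2), Hana Tanaka is treated as owning Paula Tanaka's 52% interest in Beacon Services GmbH.
Chain via Halcyon Logistics SA → Orion Textiles S.p.A. (R1): 91% × 75% × 12% = 8.19% of Clearview Industries Corp.
Chain via Beacon Services GmbH → Redpoint Energy Co. (R1): 52% × 53% × 22% = 6.0632% of Clearview Industries Corp.
Aggregating (R3): 8.19% + 6.0632% = 14.2532%.
14.2532% falls short of the 20% threshold by 5.7468 percentage points.

5.7468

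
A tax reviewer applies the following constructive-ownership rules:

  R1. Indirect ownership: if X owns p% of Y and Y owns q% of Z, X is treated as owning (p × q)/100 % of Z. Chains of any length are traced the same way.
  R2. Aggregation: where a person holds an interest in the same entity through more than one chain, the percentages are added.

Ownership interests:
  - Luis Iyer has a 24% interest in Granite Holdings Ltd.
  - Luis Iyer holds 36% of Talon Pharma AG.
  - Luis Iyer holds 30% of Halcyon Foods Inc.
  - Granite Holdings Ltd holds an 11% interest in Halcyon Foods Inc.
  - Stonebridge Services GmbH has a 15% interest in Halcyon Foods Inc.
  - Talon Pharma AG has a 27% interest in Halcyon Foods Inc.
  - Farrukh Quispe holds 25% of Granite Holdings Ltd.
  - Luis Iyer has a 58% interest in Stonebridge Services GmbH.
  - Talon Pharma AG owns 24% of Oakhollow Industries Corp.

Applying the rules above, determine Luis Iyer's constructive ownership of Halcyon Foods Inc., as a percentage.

51.06%

Chain via Stonebridge Services GmbH (R1): 58% × 15% = 8.7% of Halcyon Foods Inc.
Chain via Granite Holdings Ltd (R1): 24% × 11% = 2.64% of Halcyon Foods Inc.
Chain via Talon Pharma AG (R1): 36% × 27% = 9.72% of Halcyon Foods Inc.
Direct interest in Halcyon Foods Inc: 30%.
Aggregating (R2): 8.7% + 2.64% + 9.72% + 30% = 51.06%.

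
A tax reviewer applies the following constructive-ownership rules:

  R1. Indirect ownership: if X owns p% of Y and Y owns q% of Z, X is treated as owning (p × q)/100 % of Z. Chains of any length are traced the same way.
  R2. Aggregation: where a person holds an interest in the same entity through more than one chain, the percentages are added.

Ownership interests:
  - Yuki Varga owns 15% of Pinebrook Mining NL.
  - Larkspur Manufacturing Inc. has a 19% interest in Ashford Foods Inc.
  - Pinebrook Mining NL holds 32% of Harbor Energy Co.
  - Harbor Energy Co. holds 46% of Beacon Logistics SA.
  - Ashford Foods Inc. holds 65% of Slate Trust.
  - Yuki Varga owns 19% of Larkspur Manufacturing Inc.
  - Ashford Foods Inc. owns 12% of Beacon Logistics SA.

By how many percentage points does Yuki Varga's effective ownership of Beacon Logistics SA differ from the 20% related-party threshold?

17.3588

Chain via Pinebrook Mining NL → Harbor Energy Co. (R1): 15% × 32% × 46% = 2.208% of Beacon Logistics SA.
Chain via Larkspur Manufacturing Inc. → Ashford Foods Inc. (R1): 19% × 19% × 12% = 0.4332% of Beacon Logistics SA.
Aggregating (R2): 2.208% + 0.4332% = 2.6412%.
2.6412% falls short of the 20% threshold by 17.3588 percentage points.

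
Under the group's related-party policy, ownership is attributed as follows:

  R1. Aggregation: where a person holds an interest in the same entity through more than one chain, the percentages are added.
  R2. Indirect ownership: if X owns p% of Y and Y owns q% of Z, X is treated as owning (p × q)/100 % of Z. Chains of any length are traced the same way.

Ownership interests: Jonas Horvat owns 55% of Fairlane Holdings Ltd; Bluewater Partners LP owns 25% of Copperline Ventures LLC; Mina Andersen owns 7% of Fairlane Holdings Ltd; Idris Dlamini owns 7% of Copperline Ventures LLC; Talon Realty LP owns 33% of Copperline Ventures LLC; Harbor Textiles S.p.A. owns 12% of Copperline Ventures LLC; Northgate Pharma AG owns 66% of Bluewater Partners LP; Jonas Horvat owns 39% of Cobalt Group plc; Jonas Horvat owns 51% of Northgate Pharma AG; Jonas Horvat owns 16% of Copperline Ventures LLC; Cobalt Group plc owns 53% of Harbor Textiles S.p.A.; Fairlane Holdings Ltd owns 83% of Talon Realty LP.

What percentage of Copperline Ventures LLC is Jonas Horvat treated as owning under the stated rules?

Chain via Fairlane Holdings Ltd → Talon Realty LP (R2): 55% × 83% × 33% = 15.0645% of Copperline Ventures LLC.
Chain via Cobalt Group plc → Harbor Textiles S.p.A. (R2): 39% × 53% × 12% = 2.4804% of Copperline Ventures LLC.
Chain via Northgate Pharma AG → Bluewater Partners LP (R2): 51% × 66% × 25% = 8.415% of Copperline Ventures LLC.
Direct interest in Copperline Ventures LLC: 16%.
Aggregating (R1): 15.0645% + 2.4804% + 8.415% + 16% = 41.9599%.

41.9599%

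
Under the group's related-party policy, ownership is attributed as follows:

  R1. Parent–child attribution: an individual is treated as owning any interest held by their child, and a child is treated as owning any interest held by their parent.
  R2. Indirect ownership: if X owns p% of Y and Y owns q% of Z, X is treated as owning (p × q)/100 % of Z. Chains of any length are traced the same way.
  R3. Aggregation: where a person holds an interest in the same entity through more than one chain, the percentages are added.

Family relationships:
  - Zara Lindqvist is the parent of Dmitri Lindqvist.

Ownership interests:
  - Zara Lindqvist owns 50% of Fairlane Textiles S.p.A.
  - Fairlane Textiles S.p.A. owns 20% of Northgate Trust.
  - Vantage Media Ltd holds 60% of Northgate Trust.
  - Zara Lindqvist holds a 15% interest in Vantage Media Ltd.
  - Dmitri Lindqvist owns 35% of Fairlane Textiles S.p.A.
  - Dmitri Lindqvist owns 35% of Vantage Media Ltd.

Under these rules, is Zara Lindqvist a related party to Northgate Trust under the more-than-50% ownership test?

No

By parent–child attribution (R1), Zara Lindqvist is treated as also owning Dmitri Lindqvist's interest in Fairlane Textiles S.p.A, giving 50% + 35% = 85%.
By parent–child attribution (R1), Zara Lindqvist is treated as also owning Dmitri Lindqvist's interest in Vantage Media Ltd, giving 15% + 35% = 50%.
Chain via Fairlane Textiles S.p.A. (R2): 85% × 20% = 17% of Northgate Trust.
Chain via Vantage Media Ltd (R2): 50% × 60% = 30% of Northgate Trust.
Aggregating (R3): 17% + 30% = 47%.
47% does not exceed the 50% threshold, so Zara is not a related party to Northgate Trust.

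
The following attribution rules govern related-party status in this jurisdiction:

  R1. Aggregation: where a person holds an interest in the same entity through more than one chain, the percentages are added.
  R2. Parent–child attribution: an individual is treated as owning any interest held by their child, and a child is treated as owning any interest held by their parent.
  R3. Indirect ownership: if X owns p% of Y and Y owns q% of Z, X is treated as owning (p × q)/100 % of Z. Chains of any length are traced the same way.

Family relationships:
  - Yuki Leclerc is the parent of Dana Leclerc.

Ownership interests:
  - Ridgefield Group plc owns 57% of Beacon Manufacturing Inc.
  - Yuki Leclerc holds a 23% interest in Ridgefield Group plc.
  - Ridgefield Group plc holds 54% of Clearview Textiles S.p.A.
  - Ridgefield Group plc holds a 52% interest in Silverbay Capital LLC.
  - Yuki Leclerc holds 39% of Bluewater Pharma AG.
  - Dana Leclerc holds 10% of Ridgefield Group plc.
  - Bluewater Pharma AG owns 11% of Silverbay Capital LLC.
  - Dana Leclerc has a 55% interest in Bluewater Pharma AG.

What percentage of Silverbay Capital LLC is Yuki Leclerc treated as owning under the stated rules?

27.5%

By parent–child attribution (R2), Yuki Leclerc is treated as also owning Dana Leclerc's interest in Ridgefield Group plc, giving 23% + 10% = 33%.
By parent–child attribution (R2), Yuki Leclerc is treated as also owning Dana Leclerc's interest in Bluewater Pharma AG, giving 39% + 55% = 94%.
Chain via Ridgefield Group plc (R3): 33% × 52% = 17.16% of Silverbay Capital LLC.
Chain via Bluewater Pharma AG (R3): 94% × 11% = 10.34% of Silverbay Capital LLC.
Aggregating (R1): 17.16% + 10.34% = 27.5%.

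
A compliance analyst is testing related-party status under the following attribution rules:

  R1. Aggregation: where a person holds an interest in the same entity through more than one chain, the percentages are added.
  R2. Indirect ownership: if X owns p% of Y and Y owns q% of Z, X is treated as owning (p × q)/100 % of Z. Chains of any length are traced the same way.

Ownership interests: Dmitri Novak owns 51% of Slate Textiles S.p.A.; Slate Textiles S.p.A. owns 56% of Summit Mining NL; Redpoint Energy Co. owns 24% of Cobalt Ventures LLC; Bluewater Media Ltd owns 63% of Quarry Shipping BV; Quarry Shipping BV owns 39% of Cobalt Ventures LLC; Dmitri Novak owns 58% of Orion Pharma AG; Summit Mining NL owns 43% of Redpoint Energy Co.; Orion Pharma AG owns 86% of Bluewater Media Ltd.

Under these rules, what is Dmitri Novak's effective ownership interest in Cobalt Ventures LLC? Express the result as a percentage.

Chain via Slate Textiles S.p.A. → Summit Mining NL → Redpoint Energy Co. (R2): 51% × 56% × 43% × 24% = 2.947392% of Cobalt Ventures LLC.
Chain via Orion Pharma AG → Bluewater Media Ltd → Quarry Shipping BV (R2): 58% × 86% × 63% × 39% = 12.255516% of Cobalt Ventures LLC.
Aggregating (R1): 2.947392% + 12.255516% = 15.202908%.

15.202908%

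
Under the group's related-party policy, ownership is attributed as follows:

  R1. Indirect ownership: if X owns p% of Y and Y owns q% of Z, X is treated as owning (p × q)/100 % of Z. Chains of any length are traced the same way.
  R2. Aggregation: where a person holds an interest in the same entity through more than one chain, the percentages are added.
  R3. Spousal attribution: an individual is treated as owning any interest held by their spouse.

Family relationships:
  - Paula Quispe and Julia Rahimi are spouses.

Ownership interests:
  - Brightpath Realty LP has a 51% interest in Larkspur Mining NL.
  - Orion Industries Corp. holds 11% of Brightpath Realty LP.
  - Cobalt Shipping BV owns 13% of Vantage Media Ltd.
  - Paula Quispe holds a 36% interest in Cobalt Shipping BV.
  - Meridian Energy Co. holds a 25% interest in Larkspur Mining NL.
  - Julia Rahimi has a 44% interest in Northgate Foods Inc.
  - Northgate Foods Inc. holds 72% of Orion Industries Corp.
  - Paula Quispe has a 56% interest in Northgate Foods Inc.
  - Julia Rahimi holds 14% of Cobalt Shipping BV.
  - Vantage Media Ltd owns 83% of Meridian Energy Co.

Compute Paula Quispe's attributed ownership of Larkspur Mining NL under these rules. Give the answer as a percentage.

By spousal attribution (R3), Paula Quispe is treated as also owning Julia Rahimi's interest in Northgate Foods Inc, giving 56% + 44% = 100%.
By spousal attribution (R3), Paula Quispe is treated as also owning Julia Rahimi's interest in Cobalt Shipping BV, giving 36% + 14% = 50%.
Chain via Northgate Foods Inc. → Orion Industries Corp. → Brightpath Realty LP (R1): 100% × 72% × 11% × 51% = 4.0392% of Larkspur Mining NL.
Chain via Cobalt Shipping BV → Vantage Media Ltd → Meridian Energy Co. (R1): 50% × 13% × 83% × 25% = 1.34875% of Larkspur Mining NL.
Aggregating (R2): 4.0392% + 1.34875% = 5.38795%.

5.38795%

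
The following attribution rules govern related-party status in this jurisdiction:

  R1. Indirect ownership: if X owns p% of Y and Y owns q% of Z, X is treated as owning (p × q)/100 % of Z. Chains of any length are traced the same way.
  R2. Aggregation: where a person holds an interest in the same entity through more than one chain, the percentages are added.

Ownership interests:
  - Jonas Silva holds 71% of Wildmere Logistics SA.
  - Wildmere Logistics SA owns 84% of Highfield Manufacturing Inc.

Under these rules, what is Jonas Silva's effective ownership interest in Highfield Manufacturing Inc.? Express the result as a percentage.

Chain via Wildmere Logistics SA (R1): 71% × 84% = 59.64% of Highfield Manufacturing Inc.

59.64%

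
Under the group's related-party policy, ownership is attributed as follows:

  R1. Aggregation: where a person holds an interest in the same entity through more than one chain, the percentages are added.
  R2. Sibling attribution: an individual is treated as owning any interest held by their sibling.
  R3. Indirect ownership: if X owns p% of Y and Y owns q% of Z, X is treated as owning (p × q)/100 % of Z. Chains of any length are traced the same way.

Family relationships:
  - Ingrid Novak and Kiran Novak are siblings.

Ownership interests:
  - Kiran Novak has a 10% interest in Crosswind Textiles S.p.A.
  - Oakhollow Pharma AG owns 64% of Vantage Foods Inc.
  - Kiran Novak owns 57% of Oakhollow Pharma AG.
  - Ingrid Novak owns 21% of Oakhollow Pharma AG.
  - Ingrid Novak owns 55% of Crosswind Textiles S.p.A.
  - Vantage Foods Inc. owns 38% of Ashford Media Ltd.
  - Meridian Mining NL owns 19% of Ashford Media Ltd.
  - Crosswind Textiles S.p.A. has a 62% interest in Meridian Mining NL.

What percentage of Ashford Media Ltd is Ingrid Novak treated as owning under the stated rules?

By sibling attribution (R2), Ingrid Novak is treated as also owning Kiran Novak's interest in Oakhollow Pharma AG, giving 21% + 57% = 78%.
By sibling attribution (R2), Ingrid Novak is treated as also owning Kiran Novak's interest in Crosswind Textiles S.p.A, giving 55% + 10% = 65%.
Chain via Oakhollow Pharma AG → Vantage Foods Inc. (R3): 78% × 64% × 38% = 18.9696% of Ashford Media Ltd.
Chain via Crosswind Textiles S.p.A. → Meridian Mining NL (R3): 65% × 62% × 19% = 7.657% of Ashford Media Ltd.
Aggregating (R1): 18.9696% + 7.657% = 26.6266%.

26.6266%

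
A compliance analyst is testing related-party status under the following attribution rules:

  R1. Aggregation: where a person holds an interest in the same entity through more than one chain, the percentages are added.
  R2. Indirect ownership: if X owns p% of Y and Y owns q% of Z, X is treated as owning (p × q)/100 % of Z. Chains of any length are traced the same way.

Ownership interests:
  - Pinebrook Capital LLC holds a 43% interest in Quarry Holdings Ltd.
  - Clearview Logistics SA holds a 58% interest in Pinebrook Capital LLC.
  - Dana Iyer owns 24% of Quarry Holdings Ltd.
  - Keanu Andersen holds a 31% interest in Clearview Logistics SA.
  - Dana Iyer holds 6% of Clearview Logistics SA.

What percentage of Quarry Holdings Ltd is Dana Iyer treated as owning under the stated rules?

25.4964%

Chain via Clearview Logistics SA → Pinebrook Capital LLC (R2): 6% × 58% × 43% = 1.4964% of Quarry Holdings Ltd.
Direct interest in Quarry Holdings Ltd: 24%.
Aggregating (R1): 1.4964% + 24% = 25.4964%.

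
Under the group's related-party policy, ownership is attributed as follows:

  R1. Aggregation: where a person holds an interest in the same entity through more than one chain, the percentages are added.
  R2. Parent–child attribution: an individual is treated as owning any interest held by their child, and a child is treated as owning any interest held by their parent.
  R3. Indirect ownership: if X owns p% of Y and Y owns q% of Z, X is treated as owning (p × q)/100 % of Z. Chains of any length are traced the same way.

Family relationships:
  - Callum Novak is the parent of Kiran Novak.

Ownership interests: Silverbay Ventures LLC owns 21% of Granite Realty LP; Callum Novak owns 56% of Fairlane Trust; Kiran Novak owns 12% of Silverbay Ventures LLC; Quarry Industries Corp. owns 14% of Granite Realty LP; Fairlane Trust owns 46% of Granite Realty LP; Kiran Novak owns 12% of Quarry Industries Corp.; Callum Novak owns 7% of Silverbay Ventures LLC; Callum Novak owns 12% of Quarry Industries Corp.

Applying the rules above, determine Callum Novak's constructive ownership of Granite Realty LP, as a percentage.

33.11%

By parent–child attribution (R2), Callum Novak is treated as also owning Kiran Novak's interest in Quarry Industries Corp, giving 12% + 12% = 24%.
By parent–child attribution (R2), Callum Novak is treated as also owning Kiran Novak's interest in Silverbay Ventures LLC, giving 7% + 12% = 19%.
Chain via Fairlane Trust (R3): 56% × 46% = 25.76% of Granite Realty LP.
Chain via Quarry Industries Corp. (R3): 24% × 14% = 3.36% of Granite Realty LP.
Chain via Silverbay Ventures LLC (R3): 19% × 21% = 3.99% of Granite Realty LP.
Aggregating (R1): 25.76% + 3.36% + 3.99% = 33.11%.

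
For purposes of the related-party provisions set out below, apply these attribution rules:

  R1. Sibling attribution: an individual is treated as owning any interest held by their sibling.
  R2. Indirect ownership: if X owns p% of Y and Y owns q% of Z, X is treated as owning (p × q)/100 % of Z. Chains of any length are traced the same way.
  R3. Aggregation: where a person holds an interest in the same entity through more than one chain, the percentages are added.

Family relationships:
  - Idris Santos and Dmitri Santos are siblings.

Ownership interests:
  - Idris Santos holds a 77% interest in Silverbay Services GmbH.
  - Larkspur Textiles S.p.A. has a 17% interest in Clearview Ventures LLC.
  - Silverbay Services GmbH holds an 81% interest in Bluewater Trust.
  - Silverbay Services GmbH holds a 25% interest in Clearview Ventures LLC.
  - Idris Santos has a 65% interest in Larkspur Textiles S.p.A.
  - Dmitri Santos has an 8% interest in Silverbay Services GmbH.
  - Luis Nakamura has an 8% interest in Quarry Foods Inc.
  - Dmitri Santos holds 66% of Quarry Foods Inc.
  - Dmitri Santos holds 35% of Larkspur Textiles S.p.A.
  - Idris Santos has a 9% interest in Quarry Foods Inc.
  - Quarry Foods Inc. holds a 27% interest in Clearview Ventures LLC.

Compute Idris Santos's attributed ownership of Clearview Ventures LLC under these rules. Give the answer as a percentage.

By sibling attribution (R1), Idris Santos is treated as also owning Dmitri Santos's interest in Quarry Foods Inc, giving 9% + 66% = 75%.
By sibling attribution (R1), Idris Santos is treated as also owning Dmitri Santos's interest in Silverbay Services GmbH, giving 77% + 8% = 85%.
By sibling attribution (R1), Idris Santos is treated as also owning Dmitri Santos's interest in Larkspur Textiles S.p.A, giving 65% + 35% = 100%.
Chain via Quarry Foods Inc. (R2): 75% × 27% = 20.25% of Clearview Ventures LLC.
Chain via Silverbay Services GmbH (R2): 85% × 25% = 21.25% of Clearview Ventures LLC.
Chain via Larkspur Textiles S.p.A. (R2): 100% × 17% = 17% of Clearview Ventures LLC.
Aggregating (R3): 20.25% + 21.25% + 17% = 58.5%.

58.5%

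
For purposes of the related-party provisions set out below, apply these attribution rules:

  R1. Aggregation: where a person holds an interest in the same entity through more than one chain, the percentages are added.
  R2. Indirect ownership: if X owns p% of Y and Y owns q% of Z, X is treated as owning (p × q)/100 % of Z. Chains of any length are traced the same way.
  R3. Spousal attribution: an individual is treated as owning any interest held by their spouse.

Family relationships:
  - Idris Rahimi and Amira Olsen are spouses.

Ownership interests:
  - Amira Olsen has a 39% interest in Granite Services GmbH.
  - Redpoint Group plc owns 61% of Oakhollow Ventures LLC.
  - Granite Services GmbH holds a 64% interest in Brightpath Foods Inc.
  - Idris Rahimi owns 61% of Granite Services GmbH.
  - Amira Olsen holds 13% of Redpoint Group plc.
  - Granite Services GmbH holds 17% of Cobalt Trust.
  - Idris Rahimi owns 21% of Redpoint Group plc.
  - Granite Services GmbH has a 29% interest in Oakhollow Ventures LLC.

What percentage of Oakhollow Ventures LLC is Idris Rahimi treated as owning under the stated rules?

By spousal attribution (R3), Idris Rahimi is treated as also owning Amira Olsen's interest in Redpoint Group plc, giving 21% + 13% = 34%.
By spousal attribution (R3), Idris Rahimi is treated as also owning Amira Olsen's interest in Granite Services GmbH, giving 61% + 39% = 100%.
Chain via Redpoint Group plc (R2): 34% × 61% = 20.74% of Oakhollow Ventures LLC.
Chain via Granite Services GmbH (R2): 100% × 29% = 29% of Oakhollow Ventures LLC.
Aggregating (R1): 20.74% + 29% = 49.74%.

49.74%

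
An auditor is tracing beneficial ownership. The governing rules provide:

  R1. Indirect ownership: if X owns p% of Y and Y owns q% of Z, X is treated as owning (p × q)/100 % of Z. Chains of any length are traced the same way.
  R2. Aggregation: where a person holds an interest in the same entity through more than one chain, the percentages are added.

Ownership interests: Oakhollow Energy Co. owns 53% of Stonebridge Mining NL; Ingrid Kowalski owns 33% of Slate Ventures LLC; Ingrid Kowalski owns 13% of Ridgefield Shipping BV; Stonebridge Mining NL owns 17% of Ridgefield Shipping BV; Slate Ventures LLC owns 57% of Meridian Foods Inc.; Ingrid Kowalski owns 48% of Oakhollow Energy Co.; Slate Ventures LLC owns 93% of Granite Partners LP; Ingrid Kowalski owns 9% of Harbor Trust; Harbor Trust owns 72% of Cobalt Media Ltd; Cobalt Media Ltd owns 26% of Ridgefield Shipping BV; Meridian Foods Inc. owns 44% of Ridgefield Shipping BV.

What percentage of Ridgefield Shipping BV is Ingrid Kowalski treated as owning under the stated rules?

27.286%

Chain via Harbor Trust → Cobalt Media Ltd (R1): 9% × 72% × 26% = 1.6848% of Ridgefield Shipping BV.
Chain via Oakhollow Energy Co. → Stonebridge Mining NL (R1): 48% × 53% × 17% = 4.3248% of Ridgefield Shipping BV.
Chain via Slate Ventures LLC → Meridian Foods Inc. (R1): 33% × 57% × 44% = 8.2764% of Ridgefield Shipping BV.
Direct interest in Ridgefield Shipping BV: 13%.
Aggregating (R2): 1.6848% + 4.3248% + 8.2764% + 13% = 27.286%.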